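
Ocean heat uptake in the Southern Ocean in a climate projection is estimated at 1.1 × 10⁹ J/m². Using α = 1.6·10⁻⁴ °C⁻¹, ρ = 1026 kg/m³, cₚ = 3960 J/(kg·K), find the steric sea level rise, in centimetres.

Δh = αQ/(ρcₚ) = 1.6×10⁻⁴ × 1.1×10⁹ / (1026 × 3960) ≈ 0.043318 m

Δh ≈ 4.33 cm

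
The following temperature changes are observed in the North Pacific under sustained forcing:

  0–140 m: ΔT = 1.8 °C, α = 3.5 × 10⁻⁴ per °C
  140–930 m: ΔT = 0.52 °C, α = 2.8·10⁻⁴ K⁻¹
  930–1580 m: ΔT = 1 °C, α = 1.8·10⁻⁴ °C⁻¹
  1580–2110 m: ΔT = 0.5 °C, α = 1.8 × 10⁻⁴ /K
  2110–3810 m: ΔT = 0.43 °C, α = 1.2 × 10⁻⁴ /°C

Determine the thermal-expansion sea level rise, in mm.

Δh = 456 mm

3.5×10⁻⁴ × 1.8 × 140 = 0.08820 m
140–930 m: 0.52 × 790 × 2.8×10⁻⁴ = 0.115024 m
930–1580 m: 1 × 1.8×10⁻⁴ × 650 = 0.11700 m
1580–2110 m: 1.8×10⁻⁴ × 0.5 × 530 = 0.04770 m
2110–3810 m: 1700 × 0.43 × 1.2×10⁻⁴ = 0.08772 m
Δh = 0.08820 + 0.115024 + 0.11700 + 0.04770 + 0.08772 = 0.455644 m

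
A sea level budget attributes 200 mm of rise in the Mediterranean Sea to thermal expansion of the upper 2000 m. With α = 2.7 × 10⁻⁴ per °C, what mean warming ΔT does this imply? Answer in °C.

ΔT ≈ 0.370 °C

ΔT = Δh/(αH) = 0.2 / (2.7×10⁻⁴ × 2000) ≈ 0.3704 °C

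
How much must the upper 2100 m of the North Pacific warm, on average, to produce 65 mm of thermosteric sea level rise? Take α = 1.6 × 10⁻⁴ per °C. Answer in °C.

ΔT = Δh/(αH) = 0.065 / (1.6×10⁻⁴ × 2100) ≈ 0.1935 °C

ΔT ≈ 0.19 °C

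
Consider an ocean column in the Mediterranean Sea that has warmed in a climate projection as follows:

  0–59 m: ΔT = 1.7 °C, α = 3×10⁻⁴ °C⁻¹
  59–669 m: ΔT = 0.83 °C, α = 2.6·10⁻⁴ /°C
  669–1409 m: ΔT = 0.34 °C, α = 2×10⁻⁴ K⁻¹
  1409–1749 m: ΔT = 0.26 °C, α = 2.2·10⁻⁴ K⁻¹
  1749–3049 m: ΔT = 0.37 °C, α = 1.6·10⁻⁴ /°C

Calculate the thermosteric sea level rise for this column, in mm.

1.7 × 59 × 3×10⁻⁴ = 0.03009 m
Layer 2: 610 × 2.6×10⁻⁴ × 0.83 = 0.131638 m
740 × 0.34 × 2×10⁻⁴ = 0.05032 m
1409–1749 m: 2.2×10⁻⁴ × 0.26 × 340 = 0.019448 m
Layer 5: 0.37 × 1.6×10⁻⁴ × 1300 = 0.07696 m
Δh = 0.03009 + 0.131638 + 0.05032 + 0.019448 + 0.07696 = 0.308456 m

about 308 mm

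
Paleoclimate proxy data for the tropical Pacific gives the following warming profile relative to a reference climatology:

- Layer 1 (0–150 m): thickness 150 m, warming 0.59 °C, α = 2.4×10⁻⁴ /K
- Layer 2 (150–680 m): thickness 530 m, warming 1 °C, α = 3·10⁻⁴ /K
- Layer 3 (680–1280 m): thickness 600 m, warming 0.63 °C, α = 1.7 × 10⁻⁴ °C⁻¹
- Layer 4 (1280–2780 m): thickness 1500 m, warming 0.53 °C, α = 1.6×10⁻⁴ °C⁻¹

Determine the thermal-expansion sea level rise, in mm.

150 × 2.4×10⁻⁴ × 0.59 = 0.02124 m
150–680 m: 530 × 3×10⁻⁴ × 1 = 0.15900 m
1.7×10⁻⁴ × 0.63 × 600 = 0.06426 m
1.6×10⁻⁴ × 1500 × 0.53 = 0.12720 m
Δh = 0.02124 + 0.15900 + 0.06426 + 0.12720 = 0.37170 m ≈ 372 mm

372 mm of thermosteric rise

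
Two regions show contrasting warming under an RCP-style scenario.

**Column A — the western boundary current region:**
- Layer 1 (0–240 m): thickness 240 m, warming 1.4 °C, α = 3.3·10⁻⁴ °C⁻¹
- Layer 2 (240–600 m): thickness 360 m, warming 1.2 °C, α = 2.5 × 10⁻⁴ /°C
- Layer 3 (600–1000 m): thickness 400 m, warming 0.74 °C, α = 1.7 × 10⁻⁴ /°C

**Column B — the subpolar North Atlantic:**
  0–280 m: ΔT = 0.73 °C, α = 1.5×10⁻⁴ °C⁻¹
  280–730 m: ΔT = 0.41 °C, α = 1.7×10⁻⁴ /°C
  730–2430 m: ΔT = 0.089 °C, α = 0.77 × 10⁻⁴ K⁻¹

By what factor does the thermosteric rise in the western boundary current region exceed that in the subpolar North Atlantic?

A 0–240 m: 3.3×10⁻⁴ × 1.4 × 240 = 0.11088 m
A 240–600 m: 1.2 × 2.5×10⁻⁴ × 360 = 0.10800 m
A Layer 3: 0.74 × 400 × 1.7×10⁻⁴ = 0.05032 m
A total: 0.26920 m
B 0–280 m: 280 × 0.73 × 1.5×10⁻⁴ = 0.03066 m
B Layer 2: 1.7×10⁻⁴ × 450 × 0.41 = 0.031365 m
B 730–2430 m: 0.77×10⁻⁴ × 0.089 × 1700 = 0.0116501 m
B total: 0.0736751 m
Ratio: 0.26920 / 0.0736751 ≈ 3.654

3.65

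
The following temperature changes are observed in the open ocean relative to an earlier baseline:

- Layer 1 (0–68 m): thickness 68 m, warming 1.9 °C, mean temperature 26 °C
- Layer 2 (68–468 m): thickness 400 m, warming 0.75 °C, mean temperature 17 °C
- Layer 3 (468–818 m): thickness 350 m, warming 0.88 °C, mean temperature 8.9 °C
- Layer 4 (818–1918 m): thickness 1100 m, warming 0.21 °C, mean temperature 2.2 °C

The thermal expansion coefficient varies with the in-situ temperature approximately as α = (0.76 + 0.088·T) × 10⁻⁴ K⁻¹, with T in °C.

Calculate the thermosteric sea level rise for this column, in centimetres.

17.7 cm of thermosteric rise

Layer 1: α = (0.76 + 0.088×26)×10⁻⁴ = 3.048×10⁻⁴ K⁻¹
Layer 2: α = (0.76 + 0.088×17)×10⁻⁴ = 2.256×10⁻⁴ K⁻¹
Layer 3: α = (0.76 + 0.088×8.9)×10⁻⁴ = 1.5432×10⁻⁴ K⁻¹
Layer 4: α = (0.76 + 0.088×2.2)×10⁻⁴ = 0.9536×10⁻⁴ K⁻¹
3.048×10⁻⁴ × 68 × 1.9 = 0.03938016 m
Layer 2: 400 × 0.75 × 2.256×10⁻⁴ = 0.06768 m
1.5432×10⁻⁴ × 350 × 0.88 = 0.04753056 m
818–1918 m: 1100 × 0.21 × 0.9536×10⁻⁴ = 0.02202816 m
Δh = 0.03938016 + 0.06768 + 0.04753056 + 0.02202816 = 0.17661888 m ≈ 17.7 cm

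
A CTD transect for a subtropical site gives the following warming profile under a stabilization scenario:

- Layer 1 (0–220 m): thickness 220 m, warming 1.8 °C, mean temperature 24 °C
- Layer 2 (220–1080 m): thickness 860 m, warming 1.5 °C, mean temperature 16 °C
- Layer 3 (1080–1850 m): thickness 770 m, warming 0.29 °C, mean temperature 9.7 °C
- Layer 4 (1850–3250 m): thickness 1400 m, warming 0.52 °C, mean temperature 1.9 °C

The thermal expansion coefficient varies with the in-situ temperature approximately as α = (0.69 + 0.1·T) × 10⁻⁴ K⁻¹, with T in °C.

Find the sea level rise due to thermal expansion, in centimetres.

Δh = 51.9 cm

Layer 1: α = (0.69 + 0.1×24)×10⁻⁴ = 3.09×10⁻⁴ K⁻¹
Layer 2: α = (0.69 + 0.1×16)×10⁻⁴ = 2.29×10⁻⁴ K⁻¹
Layer 3: α = (0.69 + 0.1×9.7)×10⁻⁴ = 1.66×10⁻⁴ K⁻¹
Layer 4: α = (0.69 + 0.1×1.9)×10⁻⁴ = 0.88×10⁻⁴ K⁻¹
0–220 m: 220 × 1.8 × 3.09×10⁻⁴ = 0.122364 m
2.29×10⁻⁴ × 1.5 × 860 = 0.29541 m
Layer 3: 770 × 0.29 × 1.66×10⁻⁴ = 0.0370678 m
1850–3250 m: 1400 × 0.52 × 0.88×10⁻⁴ = 0.064064 m
Δh = 0.122364 + 0.29541 + 0.0370678 + 0.064064 = 0.5189058 m ≈ 51.9 cm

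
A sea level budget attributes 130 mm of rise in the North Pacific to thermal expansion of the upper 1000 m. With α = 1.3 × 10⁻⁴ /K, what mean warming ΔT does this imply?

ΔT = Δh/(αH) = 0.13 / (1.3×10⁻⁴ × 1000) = 1.000 K

about 1.0 K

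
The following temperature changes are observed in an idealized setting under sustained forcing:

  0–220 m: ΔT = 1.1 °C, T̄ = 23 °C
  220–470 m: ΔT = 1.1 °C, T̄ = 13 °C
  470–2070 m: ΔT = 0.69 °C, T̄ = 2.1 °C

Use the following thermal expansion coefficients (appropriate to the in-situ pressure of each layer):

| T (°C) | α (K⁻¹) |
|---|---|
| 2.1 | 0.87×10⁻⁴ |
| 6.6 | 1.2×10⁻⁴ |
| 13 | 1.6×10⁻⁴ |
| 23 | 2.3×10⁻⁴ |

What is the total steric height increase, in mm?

Layer 1 at 23 °C → α = 2.3×10⁻⁴ K⁻¹
Layer 2 at 13 °C → α = 1.6×10⁻⁴ K⁻¹
Layer 3 at 2.1 °C → α = 0.87×10⁻⁴ K⁻¹
220 × 2.3×10⁻⁴ × 1.1 = 0.05566 m
Layer 2: 1.6×10⁻⁴ × 250 × 1.1 = 0.04400 m
Layer 3: 1600 × 0.87×10⁻⁴ × 0.69 = 0.096048 m
Δh = 0.05566 + 0.04400 + 0.096048 = 0.195708 m

196 mm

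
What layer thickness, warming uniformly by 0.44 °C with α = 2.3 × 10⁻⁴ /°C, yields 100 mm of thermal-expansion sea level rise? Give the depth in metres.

H = Δh/(αΔT) = 0.1 / (2.3×10⁻⁴ × 0.44) ≈ 988.1 m

990 m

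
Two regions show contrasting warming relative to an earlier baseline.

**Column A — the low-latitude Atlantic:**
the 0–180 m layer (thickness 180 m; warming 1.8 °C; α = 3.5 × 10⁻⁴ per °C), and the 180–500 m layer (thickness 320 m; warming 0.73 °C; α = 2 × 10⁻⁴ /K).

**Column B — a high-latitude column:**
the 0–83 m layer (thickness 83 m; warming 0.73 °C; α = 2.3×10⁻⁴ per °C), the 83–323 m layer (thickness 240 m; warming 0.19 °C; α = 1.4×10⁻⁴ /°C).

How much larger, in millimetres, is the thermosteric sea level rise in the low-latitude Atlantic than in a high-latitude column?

Δh_A − Δh_B ≈ 140 mm

A Layer 1: 1.8 × 3.5×10⁻⁴ × 180 = 0.11340 m
A 0.73 × 2×10⁻⁴ × 320 = 0.04672 m
A total: 0.16012 m
B 2.3×10⁻⁴ × 0.73 × 83 = 0.0139357 m
B 0.19 × 1.4×10⁻⁴ × 240 = 0.006384 m
B total: 0.0203197 m
Difference: 0.16012 − 0.0203197 = 0.1398003 m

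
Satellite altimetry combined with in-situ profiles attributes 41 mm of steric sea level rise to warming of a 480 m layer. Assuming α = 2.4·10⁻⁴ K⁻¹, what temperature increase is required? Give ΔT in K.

about 0.36 K

ΔT = Δh/(αH) = 0.041 / (2.4×10⁻⁴ × 480) ≈ 0.3559 K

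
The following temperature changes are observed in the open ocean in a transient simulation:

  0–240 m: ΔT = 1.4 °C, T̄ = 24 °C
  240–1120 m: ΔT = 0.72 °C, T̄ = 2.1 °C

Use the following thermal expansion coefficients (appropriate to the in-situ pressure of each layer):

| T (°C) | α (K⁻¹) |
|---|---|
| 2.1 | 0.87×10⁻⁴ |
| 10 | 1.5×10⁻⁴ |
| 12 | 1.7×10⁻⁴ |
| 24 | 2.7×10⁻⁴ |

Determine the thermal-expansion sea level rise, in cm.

Δh = 14.6 cm

Layer 1 at 24 °C → α = 2.7×10⁻⁴ K⁻¹
Layer 2 at 2.1 °C → α = 0.87×10⁻⁴ K⁻¹
Layer 1: 240 × 1.4 × 2.7×10⁻⁴ = 0.09072 m
Layer 2: 0.72 × 0.87×10⁻⁴ × 880 = 0.0551232 m
Δh = 0.09072 + 0.0551232 = 0.1458432 m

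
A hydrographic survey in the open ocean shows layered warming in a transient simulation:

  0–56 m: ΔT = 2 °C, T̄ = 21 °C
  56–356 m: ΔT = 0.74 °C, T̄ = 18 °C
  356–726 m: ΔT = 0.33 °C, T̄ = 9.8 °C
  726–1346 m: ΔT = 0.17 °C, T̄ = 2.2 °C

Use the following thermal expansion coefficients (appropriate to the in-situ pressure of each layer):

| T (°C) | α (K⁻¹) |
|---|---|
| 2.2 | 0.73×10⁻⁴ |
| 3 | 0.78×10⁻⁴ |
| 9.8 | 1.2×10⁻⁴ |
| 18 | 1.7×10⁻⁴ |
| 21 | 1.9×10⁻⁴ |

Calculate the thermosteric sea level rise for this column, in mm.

about 81.4 mm

Layer 1 at 21 °C → α = 1.9×10⁻⁴ K⁻¹
Layer 2 at 18 °C → α = 1.7×10⁻⁴ K⁻¹
Layer 3 at 9.8 °C → α = 1.2×10⁻⁴ K⁻¹
Layer 4 at 2.2 °C → α = 0.73×10⁻⁴ K⁻¹
1.9×10⁻⁴ × 2 × 56 = 0.02128 m
0.74 × 1.7×10⁻⁴ × 300 = 0.03774 m
0.33 × 1.2×10⁻⁴ × 370 = 0.014652 m
Layer 4: 620 × 0.17 × 0.73×10⁻⁴ = 0.0076942 m
Δh = 0.02128 + 0.03774 + 0.014652 + 0.0076942 = 0.0813662 m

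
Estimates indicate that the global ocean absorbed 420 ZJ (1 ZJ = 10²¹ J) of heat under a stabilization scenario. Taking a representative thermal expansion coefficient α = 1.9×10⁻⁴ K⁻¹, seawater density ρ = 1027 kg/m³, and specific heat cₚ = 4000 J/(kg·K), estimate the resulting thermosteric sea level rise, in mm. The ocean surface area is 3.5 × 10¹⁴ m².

55.5 mm of thermosteric rise

Per unit area: Q = 420×10²¹ / (3.5×10¹⁴) = 1.2×10⁹ J/m²
Δh = αQ/(ρcₚ) = 1.9×10⁻⁴ × 1.2×10⁹ / (1027 × 4000) ≈ 0.055501 m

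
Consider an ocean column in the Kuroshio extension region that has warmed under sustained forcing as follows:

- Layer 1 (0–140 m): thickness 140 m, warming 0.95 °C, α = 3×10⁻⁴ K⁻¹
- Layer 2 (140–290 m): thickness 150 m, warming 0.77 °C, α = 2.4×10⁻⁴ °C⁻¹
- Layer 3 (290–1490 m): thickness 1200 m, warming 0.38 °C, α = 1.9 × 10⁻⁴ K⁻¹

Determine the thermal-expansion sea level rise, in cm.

Layer 1: 3×10⁻⁴ × 0.95 × 140 = 0.03990 m
140–290 m: 2.4×10⁻⁴ × 150 × 0.77 = 0.02772 m
290–1490 m: 1.9×10⁻⁴ × 0.38 × 1200 = 0.08664 m
Δh = 0.03990 + 0.02772 + 0.08664 = 0.15426 m

about 15.4 cm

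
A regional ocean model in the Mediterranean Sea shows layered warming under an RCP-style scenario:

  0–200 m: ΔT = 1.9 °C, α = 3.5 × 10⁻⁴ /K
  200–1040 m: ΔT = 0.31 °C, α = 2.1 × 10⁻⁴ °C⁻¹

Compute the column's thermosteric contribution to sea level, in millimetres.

Δh = 190 mm

0–200 m: 1.9 × 200 × 3.5×10⁻⁴ = 0.13300 m
0.31 × 840 × 2.1×10⁻⁴ = 0.054684 m
Δh = 0.13300 + 0.054684 = 0.187684 m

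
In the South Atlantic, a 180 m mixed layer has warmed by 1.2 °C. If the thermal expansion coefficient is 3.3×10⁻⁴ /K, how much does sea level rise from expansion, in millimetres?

Δh ≈ 71 mm

Δh = αΔT·H = 3.3×10⁻⁴ × 1.2 × 180 = 0.07128 m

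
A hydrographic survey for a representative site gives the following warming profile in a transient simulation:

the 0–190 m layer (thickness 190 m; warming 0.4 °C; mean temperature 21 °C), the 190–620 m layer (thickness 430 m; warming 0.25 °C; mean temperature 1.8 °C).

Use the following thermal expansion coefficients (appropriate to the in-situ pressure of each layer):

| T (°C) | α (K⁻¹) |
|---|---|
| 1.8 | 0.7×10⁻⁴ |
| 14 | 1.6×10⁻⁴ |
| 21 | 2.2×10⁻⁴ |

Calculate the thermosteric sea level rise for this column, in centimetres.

Layer 1 at 21 °C → α = 2.2×10⁻⁴ K⁻¹
Layer 2 at 1.8 °C → α = 0.7×10⁻⁴ K⁻¹
0.4 × 190 × 2.2×10⁻⁴ = 0.01672 m
190–620 m: 0.25 × 0.7×10⁻⁴ × 430 = 0.007525 m
Δh = 0.01672 + 0.007525 = 0.024245 m

2.4 cm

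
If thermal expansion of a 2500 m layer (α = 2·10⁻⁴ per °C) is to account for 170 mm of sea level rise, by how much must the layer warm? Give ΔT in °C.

ΔT = Δh/(αH) = 0.17 / (2×10⁻⁴ × 2500) = 0.3400 °C

0.34 °C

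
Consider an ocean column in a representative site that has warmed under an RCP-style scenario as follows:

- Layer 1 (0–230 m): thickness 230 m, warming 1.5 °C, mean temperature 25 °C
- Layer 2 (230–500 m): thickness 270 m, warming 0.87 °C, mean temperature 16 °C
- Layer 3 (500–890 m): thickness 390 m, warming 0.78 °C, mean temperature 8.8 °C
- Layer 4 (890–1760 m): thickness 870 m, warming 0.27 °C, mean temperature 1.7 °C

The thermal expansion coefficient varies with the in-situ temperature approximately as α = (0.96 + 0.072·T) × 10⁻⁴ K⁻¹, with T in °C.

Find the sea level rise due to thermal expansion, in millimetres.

Δh = 220 mm

Layer 1: α = (0.96 + 0.072×25)×10⁻⁴ = 2.76×10⁻⁴ K⁻¹
Layer 2: α = (0.96 + 0.072×16)×10⁻⁴ = 2.112×10⁻⁴ K⁻¹
Layer 3: α = (0.96 + 0.072×8.8)×10⁻⁴ = 1.5936×10⁻⁴ K⁻¹
Layer 4: α = (0.96 + 0.072×1.7)×10⁻⁴ = 1.0824×10⁻⁴ K⁻¹
1.5 × 230 × 2.76×10⁻⁴ = 0.09522 m
230–500 m: 0.87 × 270 × 2.112×10⁻⁴ = 0.04961088 m
Layer 3: 1.5936×10⁻⁴ × 390 × 0.78 = 0.048477312 m
890–1760 m: 870 × 0.27 × 1.0824×10⁻⁴ = 0.025425576 m
Δh = 0.09522 + 0.04961088 + 0.048477312 + 0.025425576 = 0.218733768 m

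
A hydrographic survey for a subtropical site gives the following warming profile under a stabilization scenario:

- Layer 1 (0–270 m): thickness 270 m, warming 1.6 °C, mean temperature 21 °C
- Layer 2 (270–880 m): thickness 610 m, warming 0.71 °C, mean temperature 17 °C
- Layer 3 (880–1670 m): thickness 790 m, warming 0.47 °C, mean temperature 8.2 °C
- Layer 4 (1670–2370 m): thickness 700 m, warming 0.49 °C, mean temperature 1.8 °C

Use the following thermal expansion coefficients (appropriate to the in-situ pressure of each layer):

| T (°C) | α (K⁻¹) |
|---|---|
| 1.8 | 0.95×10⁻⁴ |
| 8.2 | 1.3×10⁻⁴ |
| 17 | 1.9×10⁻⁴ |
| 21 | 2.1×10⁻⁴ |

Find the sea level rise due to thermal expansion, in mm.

250 mm of thermosteric rise

Layer 1 at 21 °C → α = 2.1×10⁻⁴ K⁻¹
Layer 2 at 17 °C → α = 1.9×10⁻⁴ K⁻¹
Layer 3 at 8.2 °C → α = 1.3×10⁻⁴ K⁻¹
Layer 4 at 1.8 °C → α = 0.95×10⁻⁴ K⁻¹
0–270 m: 1.6 × 2.1×10⁻⁴ × 270 = 0.09072 m
0.71 × 610 × 1.9×10⁻⁴ = 0.082289 m
Layer 3: 790 × 1.3×10⁻⁴ × 0.47 = 0.048269 m
Layer 4: 700 × 0.49 × 0.95×10⁻⁴ = 0.032585 m
Δh = 0.09072 + 0.082289 + 0.048269 + 0.032585 = 0.253863 m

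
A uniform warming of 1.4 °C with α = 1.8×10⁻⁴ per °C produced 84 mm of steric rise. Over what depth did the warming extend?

333 m

H = Δh/(αΔT) = 0.084 / (1.8×10⁻⁴ × 1.4) ≈ 333.3 m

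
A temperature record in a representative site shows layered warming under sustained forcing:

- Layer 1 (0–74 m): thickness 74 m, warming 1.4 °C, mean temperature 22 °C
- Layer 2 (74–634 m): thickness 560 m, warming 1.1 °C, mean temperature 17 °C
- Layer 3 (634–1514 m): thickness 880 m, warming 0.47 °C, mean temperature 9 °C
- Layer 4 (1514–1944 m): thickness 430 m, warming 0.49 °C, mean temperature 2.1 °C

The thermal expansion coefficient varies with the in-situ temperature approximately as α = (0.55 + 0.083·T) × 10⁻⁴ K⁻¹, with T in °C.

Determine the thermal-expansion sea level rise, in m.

about 0.214 m

Layer 1: α = (0.55 + 0.083×22)×10⁻⁴ = 2.376×10⁻⁴ K⁻¹
Layer 2: α = (0.55 + 0.083×17)×10⁻⁴ = 1.961×10⁻⁴ K⁻¹
Layer 3: α = (0.55 + 0.083×9)×10⁻⁴ = 1.297×10⁻⁴ K⁻¹
Layer 4: α = (0.55 + 0.083×2.1)×10⁻⁴ = 0.7243×10⁻⁴ K⁻¹
0–74 m: 2.376×10⁻⁴ × 1.4 × 74 = 0.02461536 m
Layer 2: 1.1 × 1.961×10⁻⁴ × 560 = 0.1207976 m
0.47 × 880 × 1.297×10⁻⁴ = 0.05364392 m
1514–1944 m: 0.7243×10⁻⁴ × 0.49 × 430 = 0.015261001 m
Δh = 0.02461536 + 0.1207976 + 0.05364392 + 0.015261001 = 0.214317881 m ≈ 0.214 m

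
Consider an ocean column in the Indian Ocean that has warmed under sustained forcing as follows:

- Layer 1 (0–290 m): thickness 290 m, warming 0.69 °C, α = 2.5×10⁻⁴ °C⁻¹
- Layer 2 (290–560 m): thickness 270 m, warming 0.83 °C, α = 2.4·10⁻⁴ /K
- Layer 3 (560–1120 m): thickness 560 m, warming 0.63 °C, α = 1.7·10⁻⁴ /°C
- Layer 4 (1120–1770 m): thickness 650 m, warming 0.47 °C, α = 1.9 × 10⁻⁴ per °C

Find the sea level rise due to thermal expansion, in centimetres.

Layer 1: 290 × 0.69 × 2.5×10⁻⁴ = 0.050025 m
290–560 m: 0.83 × 270 × 2.4×10⁻⁴ = 0.053784 m
Layer 3: 560 × 1.7×10⁻⁴ × 0.63 = 0.059976 m
Layer 4: 650 × 1.9×10⁻⁴ × 0.47 = 0.058045 m
Δh = 0.050025 + 0.053784 + 0.059976 + 0.058045 = 0.22183 m

22.2 cm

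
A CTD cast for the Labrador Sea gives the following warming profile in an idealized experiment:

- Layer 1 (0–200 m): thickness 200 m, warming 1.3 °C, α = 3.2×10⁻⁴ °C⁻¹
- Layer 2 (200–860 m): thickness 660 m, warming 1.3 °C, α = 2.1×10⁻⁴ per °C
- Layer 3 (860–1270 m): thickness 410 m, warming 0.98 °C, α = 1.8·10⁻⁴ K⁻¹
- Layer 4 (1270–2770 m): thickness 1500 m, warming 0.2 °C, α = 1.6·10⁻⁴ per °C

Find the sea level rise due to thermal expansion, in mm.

Layer 1: 3.2×10⁻⁴ × 200 × 1.3 = 0.08320 m
200–860 m: 660 × 1.3 × 2.1×10⁻⁴ = 0.18018 m
0.98 × 410 × 1.8×10⁻⁴ = 0.072324 m
1270–2770 m: 1500 × 1.6×10⁻⁴ × 0.2 = 0.04800 m
Δh = 0.08320 + 0.18018 + 0.072324 + 0.04800 = 0.383704 m

Δh ≈ 380 mm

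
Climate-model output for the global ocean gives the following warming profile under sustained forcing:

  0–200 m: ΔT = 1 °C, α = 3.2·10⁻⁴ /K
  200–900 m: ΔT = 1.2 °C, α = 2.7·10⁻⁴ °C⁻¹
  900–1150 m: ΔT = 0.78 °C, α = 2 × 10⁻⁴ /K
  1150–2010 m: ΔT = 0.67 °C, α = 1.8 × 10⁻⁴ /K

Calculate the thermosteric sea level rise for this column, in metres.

0.434 m

200 × 3.2×10⁻⁴ × 1 = 0.06400 m
200–900 m: 700 × 2.7×10⁻⁴ × 1.2 = 0.22680 m
Layer 3: 250 × 2×10⁻⁴ × 0.78 = 0.03900 m
1150–2010 m: 0.67 × 860 × 1.8×10⁻⁴ = 0.103716 m
Δh = 0.06400 + 0.22680 + 0.03900 + 0.103716 = 0.433516 m ≈ 0.434 m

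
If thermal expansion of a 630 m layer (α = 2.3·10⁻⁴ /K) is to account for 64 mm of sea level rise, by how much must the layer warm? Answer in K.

ΔT = Δh/(αH) = 0.064 / (2.3×10⁻⁴ × 630) ≈ 0.4417 K

ΔT ≈ 0.442 K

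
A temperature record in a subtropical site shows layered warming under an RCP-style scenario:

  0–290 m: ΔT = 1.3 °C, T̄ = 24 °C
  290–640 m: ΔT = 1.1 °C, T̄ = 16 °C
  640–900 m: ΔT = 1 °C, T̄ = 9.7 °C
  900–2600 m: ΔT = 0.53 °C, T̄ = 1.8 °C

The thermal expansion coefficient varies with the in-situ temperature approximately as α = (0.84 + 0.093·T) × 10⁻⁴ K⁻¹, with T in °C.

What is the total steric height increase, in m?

about 0.34 m

Layer 1: α = (0.84 + 0.093×24)×10⁻⁴ = 3.072×10⁻⁴ K⁻¹
Layer 2: α = (0.84 + 0.093×16)×10⁻⁴ = 2.328×10⁻⁴ K⁻¹
Layer 3: α = (0.84 + 0.093×9.7)×10⁻⁴ = 1.7421×10⁻⁴ K⁻¹
Layer 4: α = (0.84 + 0.093×1.8)×10⁻⁴ = 1.0074×10⁻⁴ K⁻¹
0–290 m: 3.072×10⁻⁴ × 1.3 × 290 = 0.1158144 m
350 × 1.1 × 2.328×10⁻⁴ = 0.089628 m
1.7421×10⁻⁴ × 1 × 260 = 0.0452946 m
1700 × 1.0074×10⁻⁴ × 0.53 = 0.09076674 m
Δh = 0.1158144 + 0.089628 + 0.0452946 + 0.09076674 = 0.34150374 m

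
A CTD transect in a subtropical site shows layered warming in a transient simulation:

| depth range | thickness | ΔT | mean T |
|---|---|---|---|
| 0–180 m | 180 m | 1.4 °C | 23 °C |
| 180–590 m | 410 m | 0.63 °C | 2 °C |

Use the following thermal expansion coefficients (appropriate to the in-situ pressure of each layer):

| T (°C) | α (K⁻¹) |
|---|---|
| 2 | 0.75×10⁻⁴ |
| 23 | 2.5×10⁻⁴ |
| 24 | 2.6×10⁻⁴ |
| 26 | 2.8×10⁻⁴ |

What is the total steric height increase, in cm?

Layer 1 at 23 °C → α = 2.5×10⁻⁴ K⁻¹
Layer 2 at 2 °C → α = 0.75×10⁻⁴ K⁻¹
Layer 1: 2.5×10⁻⁴ × 180 × 1.4 = 0.06300 m
180–590 m: 410 × 0.75×10⁻⁴ × 0.63 = 0.0193725 m
Δh = 0.06300 + 0.0193725 = 0.0823725 m

8.24 cm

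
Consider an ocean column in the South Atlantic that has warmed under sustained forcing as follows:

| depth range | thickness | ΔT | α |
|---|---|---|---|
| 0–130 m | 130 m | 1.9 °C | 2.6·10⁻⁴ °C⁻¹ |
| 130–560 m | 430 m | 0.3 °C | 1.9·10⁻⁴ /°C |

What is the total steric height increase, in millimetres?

89 mm of thermosteric rise

1.9 × 2.6×10⁻⁴ × 130 = 0.06422 m
430 × 0.3 × 1.9×10⁻⁴ = 0.02451 m
Δh = 0.06422 + 0.02451 = 0.08873 m ≈ 89 mm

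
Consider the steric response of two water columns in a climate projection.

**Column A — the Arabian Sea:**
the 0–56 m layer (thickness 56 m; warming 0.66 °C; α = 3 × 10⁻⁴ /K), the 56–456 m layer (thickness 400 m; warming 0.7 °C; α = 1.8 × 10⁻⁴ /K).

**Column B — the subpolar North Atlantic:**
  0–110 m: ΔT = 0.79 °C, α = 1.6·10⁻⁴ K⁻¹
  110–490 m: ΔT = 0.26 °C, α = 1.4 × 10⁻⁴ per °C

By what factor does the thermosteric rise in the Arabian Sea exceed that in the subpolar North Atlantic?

2.2

A 56 × 3×10⁻⁴ × 0.66 = 0.011088 m
A Layer 2: 400 × 1.8×10⁻⁴ × 0.7 = 0.05040 m
A total: 0.061488 m
B 110 × 1.6×10⁻⁴ × 0.79 = 0.013904 m
B 110–490 m: 0.26 × 1.4×10⁻⁴ × 380 = 0.013832 m
B total: 0.027736 m
Ratio: 0.061488 / 0.027736 ≈ 2.217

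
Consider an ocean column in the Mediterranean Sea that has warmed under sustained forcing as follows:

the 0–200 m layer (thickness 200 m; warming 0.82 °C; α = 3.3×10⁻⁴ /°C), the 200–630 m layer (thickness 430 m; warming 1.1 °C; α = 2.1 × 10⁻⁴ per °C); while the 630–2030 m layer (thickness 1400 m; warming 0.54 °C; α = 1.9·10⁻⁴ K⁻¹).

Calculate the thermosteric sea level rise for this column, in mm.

Δh = 300 mm

0–200 m: 3.3×10⁻⁴ × 0.82 × 200 = 0.05412 m
200–630 m: 2.1×10⁻⁴ × 430 × 1.1 = 0.09933 m
1.9×10⁻⁴ × 1400 × 0.54 = 0.14364 m
Δh = 0.05412 + 0.09933 + 0.14364 = 0.29709 m ≈ 300 mm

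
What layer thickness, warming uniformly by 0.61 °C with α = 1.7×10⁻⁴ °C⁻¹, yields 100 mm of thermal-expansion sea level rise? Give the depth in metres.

960 m

H = Δh/(αΔT) = 0.1 / (1.7×10⁻⁴ × 0.61) ≈ 964.3 m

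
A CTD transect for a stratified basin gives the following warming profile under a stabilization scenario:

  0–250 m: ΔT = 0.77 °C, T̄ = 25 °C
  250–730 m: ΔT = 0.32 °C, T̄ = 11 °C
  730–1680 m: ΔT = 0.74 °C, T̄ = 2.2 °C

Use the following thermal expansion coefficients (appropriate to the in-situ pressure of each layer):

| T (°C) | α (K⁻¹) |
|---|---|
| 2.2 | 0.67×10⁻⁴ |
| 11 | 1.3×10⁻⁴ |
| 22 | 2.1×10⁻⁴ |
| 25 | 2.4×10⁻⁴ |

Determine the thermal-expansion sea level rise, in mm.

Layer 1 at 25 °C → α = 2.4×10⁻⁴ K⁻¹
Layer 2 at 11 °C → α = 1.3×10⁻⁴ K⁻¹
Layer 3 at 2.2 °C → α = 0.67×10⁻⁴ K⁻¹
Layer 1: 2.4×10⁻⁴ × 0.77 × 250 = 0.04620 m
250–730 m: 480 × 1.3×10⁻⁴ × 0.32 = 0.019968 m
0.67×10⁻⁴ × 950 × 0.74 = 0.047101 m
Δh = 0.04620 + 0.019968 + 0.047101 = 0.113269 m ≈ 110 mm

110 mm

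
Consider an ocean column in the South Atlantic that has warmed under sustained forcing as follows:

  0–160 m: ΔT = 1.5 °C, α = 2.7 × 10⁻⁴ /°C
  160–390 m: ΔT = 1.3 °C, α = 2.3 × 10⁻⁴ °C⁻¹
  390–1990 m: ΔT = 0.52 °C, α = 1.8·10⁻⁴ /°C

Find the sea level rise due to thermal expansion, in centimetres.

0–160 m: 160 × 2.7×10⁻⁴ × 1.5 = 0.06480 m
Layer 2: 1.3 × 230 × 2.3×10⁻⁴ = 0.06877 m
Layer 3: 1600 × 0.52 × 1.8×10⁻⁴ = 0.14976 m
Δh = 0.06480 + 0.06877 + 0.14976 = 0.28333 m

about 28.3 cm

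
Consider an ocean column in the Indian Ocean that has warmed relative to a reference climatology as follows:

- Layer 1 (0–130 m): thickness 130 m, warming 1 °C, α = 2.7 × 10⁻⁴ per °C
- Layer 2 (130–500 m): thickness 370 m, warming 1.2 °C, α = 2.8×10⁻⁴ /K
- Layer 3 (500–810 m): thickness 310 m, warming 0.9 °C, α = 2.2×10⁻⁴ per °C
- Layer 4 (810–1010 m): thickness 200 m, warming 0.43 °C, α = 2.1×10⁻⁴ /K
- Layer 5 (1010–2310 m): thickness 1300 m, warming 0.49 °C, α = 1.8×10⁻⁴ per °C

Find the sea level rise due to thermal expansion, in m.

Layer 1: 1 × 2.7×10⁻⁴ × 130 = 0.03510 m
370 × 2.8×10⁻⁴ × 1.2 = 0.12432 m
0.9 × 2.2×10⁻⁴ × 310 = 0.06138 m
810–1010 m: 2.1×10⁻⁴ × 200 × 0.43 = 0.01806 m
1010–2310 m: 0.49 × 1300 × 1.8×10⁻⁴ = 0.11466 m
Δh = 0.03510 + 0.12432 + 0.06138 + 0.01806 + 0.11466 = 0.35352 m

Δh ≈ 0.354 m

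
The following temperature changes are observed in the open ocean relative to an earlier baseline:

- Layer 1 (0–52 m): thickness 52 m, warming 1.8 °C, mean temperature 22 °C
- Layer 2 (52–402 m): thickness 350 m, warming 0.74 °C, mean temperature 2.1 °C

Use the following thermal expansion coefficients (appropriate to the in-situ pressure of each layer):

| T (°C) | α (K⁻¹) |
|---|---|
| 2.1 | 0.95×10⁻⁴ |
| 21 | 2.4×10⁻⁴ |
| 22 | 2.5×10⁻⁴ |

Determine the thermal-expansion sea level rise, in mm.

about 48 mm

Layer 1 at 22 °C → α = 2.5×10⁻⁴ K⁻¹
Layer 2 at 2.1 °C → α = 0.95×10⁻⁴ K⁻¹
0–52 m: 1.8 × 2.5×10⁻⁴ × 52 = 0.02340 m
350 × 0.95×10⁻⁴ × 0.74 = 0.024605 m
Δh = 0.02340 + 0.024605 = 0.048005 m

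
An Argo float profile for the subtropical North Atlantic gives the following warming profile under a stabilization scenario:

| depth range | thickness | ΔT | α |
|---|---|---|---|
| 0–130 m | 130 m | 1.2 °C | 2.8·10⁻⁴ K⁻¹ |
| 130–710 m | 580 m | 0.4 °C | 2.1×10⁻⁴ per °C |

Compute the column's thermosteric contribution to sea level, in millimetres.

about 92.4 mm

0–130 m: 2.8×10⁻⁴ × 130 × 1.2 = 0.04368 m
Layer 2: 2.1×10⁻⁴ × 0.4 × 580 = 0.04872 m
Δh = 0.04368 + 0.04872 = 0.09240 m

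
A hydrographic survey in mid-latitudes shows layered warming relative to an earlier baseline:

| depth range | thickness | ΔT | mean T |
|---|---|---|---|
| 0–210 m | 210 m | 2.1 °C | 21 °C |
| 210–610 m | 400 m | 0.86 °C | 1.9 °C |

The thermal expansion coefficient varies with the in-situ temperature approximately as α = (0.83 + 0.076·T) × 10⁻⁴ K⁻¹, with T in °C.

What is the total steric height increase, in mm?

Layer 1: α = (0.83 + 0.076×21)×10⁻⁴ = 2.426×10⁻⁴ K⁻¹
Layer 2: α = (0.83 + 0.076×1.9)×10⁻⁴ = 0.9744×10⁻⁴ K⁻¹
Layer 1: 210 × 2.1 × 2.426×10⁻⁴ = 0.1069866 m
0.9744×10⁻⁴ × 400 × 0.86 = 0.03351936 m
Δh = 0.1069866 + 0.03351936 = 0.14050596 m

Δh = 141 mm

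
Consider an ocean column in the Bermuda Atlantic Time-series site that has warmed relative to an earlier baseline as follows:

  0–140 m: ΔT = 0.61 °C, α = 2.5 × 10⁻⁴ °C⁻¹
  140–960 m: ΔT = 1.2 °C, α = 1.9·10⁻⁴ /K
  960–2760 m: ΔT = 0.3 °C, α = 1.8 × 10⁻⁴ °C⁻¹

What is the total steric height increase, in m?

Layer 1: 0.61 × 140 × 2.5×10⁻⁴ = 0.02135 m
140–960 m: 1.2 × 1.9×10⁻⁴ × 820 = 0.18696 m
1800 × 0.3 × 1.8×10⁻⁴ = 0.09720 m
Δh = 0.02135 + 0.18696 + 0.09720 = 0.30551 m

0.306 m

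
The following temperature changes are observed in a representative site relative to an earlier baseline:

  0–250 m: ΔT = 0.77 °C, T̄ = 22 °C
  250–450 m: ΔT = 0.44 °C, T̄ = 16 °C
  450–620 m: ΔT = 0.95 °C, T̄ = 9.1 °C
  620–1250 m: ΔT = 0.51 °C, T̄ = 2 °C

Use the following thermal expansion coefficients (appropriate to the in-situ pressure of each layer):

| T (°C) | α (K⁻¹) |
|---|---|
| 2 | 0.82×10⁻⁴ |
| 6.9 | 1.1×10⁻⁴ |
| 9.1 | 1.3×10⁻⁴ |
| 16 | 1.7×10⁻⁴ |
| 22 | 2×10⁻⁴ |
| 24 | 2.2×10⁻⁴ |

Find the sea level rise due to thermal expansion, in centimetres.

about 10.1 cm

Layer 1 at 22 °C → α = 2×10⁻⁴ K⁻¹
Layer 2 at 16 °C → α = 1.7×10⁻⁴ K⁻¹
Layer 3 at 9.1 °C → α = 1.3×10⁻⁴ K⁻¹
Layer 4 at 2 °C → α = 0.82×10⁻⁴ K⁻¹
Layer 1: 250 × 2×10⁻⁴ × 0.77 = 0.03850 m
Layer 2: 0.44 × 200 × 1.7×10⁻⁴ = 0.01496 m
Layer 3: 0.95 × 170 × 1.3×10⁻⁴ = 0.020995 m
620–1250 m: 630 × 0.82×10⁻⁴ × 0.51 = 0.0263466 m
Δh = 0.03850 + 0.01496 + 0.020995 + 0.0263466 = 0.1008016 m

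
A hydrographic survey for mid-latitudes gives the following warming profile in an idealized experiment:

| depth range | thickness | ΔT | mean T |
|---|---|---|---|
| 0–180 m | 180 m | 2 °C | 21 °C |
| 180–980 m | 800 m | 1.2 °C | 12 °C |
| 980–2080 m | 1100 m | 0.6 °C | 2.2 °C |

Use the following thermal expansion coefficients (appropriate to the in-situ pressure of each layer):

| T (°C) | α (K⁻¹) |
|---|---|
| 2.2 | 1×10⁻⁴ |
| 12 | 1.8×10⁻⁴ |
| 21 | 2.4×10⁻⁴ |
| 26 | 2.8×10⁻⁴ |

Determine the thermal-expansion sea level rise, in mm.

325 mm of thermosteric rise

Layer 1 at 21 °C → α = 2.4×10⁻⁴ K⁻¹
Layer 2 at 12 °C → α = 1.8×10⁻⁴ K⁻¹
Layer 3 at 2.2 °C → α = 1×10⁻⁴ K⁻¹
2 × 2.4×10⁻⁴ × 180 = 0.08640 m
Layer 2: 800 × 1.2 × 1.8×10⁻⁴ = 0.17280 m
980–2080 m: 0.6 × 1×10⁻⁴ × 1100 = 0.06600 m
Δh = 0.08640 + 0.17280 + 0.06600 = 0.32520 m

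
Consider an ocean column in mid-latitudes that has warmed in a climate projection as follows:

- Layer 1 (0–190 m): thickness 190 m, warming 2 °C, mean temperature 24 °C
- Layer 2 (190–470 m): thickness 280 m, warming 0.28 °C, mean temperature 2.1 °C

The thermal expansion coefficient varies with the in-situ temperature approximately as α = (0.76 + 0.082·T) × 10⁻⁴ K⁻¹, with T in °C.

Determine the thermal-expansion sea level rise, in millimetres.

Layer 1: α = (0.76 + 0.082×24)×10⁻⁴ = 2.728×10⁻⁴ K⁻¹
Layer 2: α = (0.76 + 0.082×2.1)×10⁻⁴ = 0.9322×10⁻⁴ K⁻¹
0–190 m: 2 × 190 × 2.728×10⁻⁴ = 0.103664 m
280 × 0.28 × 0.9322×10⁻⁴ = 0.007308448 m
Δh = 0.103664 + 0.007308448 = 0.110972448 m ≈ 111 mm

Δh ≈ 111 mm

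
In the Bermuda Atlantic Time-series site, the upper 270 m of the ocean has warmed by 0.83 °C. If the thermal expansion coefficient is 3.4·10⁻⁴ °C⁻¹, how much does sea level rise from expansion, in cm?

7.62 cm

Δh = αΔT·H = 3.4×10⁻⁴ × 0.83 × 270 = 0.076194 m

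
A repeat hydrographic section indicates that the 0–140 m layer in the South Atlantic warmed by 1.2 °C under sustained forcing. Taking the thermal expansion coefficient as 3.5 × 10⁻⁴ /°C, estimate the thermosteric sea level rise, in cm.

5.88 cm

Δh = αΔT·H = 3.5×10⁻⁴ × 1.2 × 140 = 0.05880 m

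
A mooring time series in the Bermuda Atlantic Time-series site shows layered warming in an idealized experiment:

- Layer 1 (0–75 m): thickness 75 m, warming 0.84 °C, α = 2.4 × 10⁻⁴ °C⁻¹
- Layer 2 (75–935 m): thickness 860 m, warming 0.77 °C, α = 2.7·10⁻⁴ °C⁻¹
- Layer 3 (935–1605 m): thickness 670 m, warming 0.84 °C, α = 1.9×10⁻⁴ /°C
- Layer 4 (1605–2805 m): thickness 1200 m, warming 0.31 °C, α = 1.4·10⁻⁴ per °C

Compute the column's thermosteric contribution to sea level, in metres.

Δh ≈ 0.35 m

75 × 2.4×10⁻⁴ × 0.84 = 0.01512 m
860 × 0.77 × 2.7×10⁻⁴ = 0.178794 m
670 × 0.84 × 1.9×10⁻⁴ = 0.106932 m
Layer 4: 0.31 × 1.4×10⁻⁴ × 1200 = 0.05208 m
Δh = 0.01512 + 0.178794 + 0.106932 + 0.05208 = 0.352926 m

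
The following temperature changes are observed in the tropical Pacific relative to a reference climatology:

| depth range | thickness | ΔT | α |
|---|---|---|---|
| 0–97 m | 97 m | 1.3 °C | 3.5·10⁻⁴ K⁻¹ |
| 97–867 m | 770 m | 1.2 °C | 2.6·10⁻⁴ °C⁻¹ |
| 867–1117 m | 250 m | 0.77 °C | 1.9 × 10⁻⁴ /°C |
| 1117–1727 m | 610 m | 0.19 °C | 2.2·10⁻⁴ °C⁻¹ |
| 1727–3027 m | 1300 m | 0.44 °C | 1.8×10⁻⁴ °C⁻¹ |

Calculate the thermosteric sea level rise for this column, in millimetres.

Δh = 449 mm

97 × 1.3 × 3.5×10⁻⁴ = 0.044135 m
770 × 1.2 × 2.6×10⁻⁴ = 0.24024 m
0.77 × 250 × 1.9×10⁻⁴ = 0.036575 m
1117–1727 m: 610 × 0.19 × 2.2×10⁻⁴ = 0.025498 m
Layer 5: 0.44 × 1300 × 1.8×10⁻⁴ = 0.10296 m
Δh = 0.044135 + 0.24024 + 0.036575 + 0.025498 + 0.10296 = 0.449408 m ≈ 449 mm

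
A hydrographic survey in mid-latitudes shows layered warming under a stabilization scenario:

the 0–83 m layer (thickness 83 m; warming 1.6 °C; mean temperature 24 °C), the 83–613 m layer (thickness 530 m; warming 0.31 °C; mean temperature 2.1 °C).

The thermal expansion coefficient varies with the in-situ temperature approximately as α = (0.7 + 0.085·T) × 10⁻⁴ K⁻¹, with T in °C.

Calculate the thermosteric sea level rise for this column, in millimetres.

Δh = 51 mm

Layer 1: α = (0.7 + 0.085×24)×10⁻⁴ = 2.74×10⁻⁴ K⁻¹
Layer 2: α = (0.7 + 0.085×2.1)×10⁻⁴ = 0.8785×10⁻⁴ K⁻¹
Layer 1: 83 × 1.6 × 2.74×10⁻⁴ = 0.0363872 m
83–613 m: 530 × 0.8785×10⁻⁴ × 0.31 = 0.014433755 m
Δh = 0.0363872 + 0.014433755 = 0.050820955 m ≈ 51 mm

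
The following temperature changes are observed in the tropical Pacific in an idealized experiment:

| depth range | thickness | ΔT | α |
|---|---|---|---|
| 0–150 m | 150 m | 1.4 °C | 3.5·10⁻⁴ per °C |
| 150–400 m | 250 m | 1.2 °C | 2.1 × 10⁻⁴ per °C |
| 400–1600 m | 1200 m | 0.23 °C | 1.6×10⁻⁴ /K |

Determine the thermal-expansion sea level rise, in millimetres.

1.4 × 150 × 3.5×10⁻⁴ = 0.07350 m
150–400 m: 250 × 2.1×10⁻⁴ × 1.2 = 0.06300 m
Layer 3: 0.23 × 1200 × 1.6×10⁻⁴ = 0.04416 m
Δh = 0.07350 + 0.06300 + 0.04416 = 0.18066 m ≈ 180 mm

about 180 mm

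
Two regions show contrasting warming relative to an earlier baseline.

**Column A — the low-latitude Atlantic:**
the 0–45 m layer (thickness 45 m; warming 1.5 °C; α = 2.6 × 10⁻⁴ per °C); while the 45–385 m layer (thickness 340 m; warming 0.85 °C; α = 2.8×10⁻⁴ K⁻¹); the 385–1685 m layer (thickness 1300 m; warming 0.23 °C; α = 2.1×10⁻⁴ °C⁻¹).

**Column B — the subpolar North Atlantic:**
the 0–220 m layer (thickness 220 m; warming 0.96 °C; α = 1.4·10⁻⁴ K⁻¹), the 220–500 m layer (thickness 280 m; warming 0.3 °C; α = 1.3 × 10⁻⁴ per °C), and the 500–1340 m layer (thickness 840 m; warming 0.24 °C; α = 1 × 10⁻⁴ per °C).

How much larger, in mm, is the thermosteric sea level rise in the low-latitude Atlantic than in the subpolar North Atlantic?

A 1.5 × 45 × 2.6×10⁻⁴ = 0.01755 m
A 2.8×10⁻⁴ × 340 × 0.85 = 0.08092 m
A Layer 3: 1300 × 2.1×10⁻⁴ × 0.23 = 0.06279 m
A total: 0.16126 m
B 0–220 m: 0.96 × 220 × 1.4×10⁻⁴ = 0.029568 m
B 0.3 × 1.3×10⁻⁴ × 280 = 0.01092 m
B 1×10⁻⁴ × 0.24 × 840 = 0.02016 m
B total: 0.060648 m
Difference: 0.16126 − 0.060648 = 0.100612 m

100 mm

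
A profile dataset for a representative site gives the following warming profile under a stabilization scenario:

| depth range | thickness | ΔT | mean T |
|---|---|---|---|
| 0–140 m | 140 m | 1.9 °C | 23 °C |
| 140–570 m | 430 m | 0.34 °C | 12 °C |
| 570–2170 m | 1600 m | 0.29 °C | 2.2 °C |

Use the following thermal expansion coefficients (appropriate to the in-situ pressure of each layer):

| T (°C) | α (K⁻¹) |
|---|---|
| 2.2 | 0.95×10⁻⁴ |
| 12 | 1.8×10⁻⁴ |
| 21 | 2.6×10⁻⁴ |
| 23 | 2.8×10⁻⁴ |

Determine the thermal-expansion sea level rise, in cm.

Layer 1 at 23 °C → α = 2.8×10⁻⁴ K⁻¹
Layer 2 at 12 °C → α = 1.8×10⁻⁴ K⁻¹
Layer 3 at 2.2 °C → α = 0.95×10⁻⁴ K⁻¹
0–140 m: 140 × 2.8×10⁻⁴ × 1.9 = 0.07448 m
Layer 2: 0.34 × 1.8×10⁻⁴ × 430 = 0.026316 m
Layer 3: 0.95×10⁻⁴ × 0.29 × 1600 = 0.04408 m
Δh = 0.07448 + 0.026316 + 0.04408 = 0.144876 m ≈ 14 cm

Δh = 14 cm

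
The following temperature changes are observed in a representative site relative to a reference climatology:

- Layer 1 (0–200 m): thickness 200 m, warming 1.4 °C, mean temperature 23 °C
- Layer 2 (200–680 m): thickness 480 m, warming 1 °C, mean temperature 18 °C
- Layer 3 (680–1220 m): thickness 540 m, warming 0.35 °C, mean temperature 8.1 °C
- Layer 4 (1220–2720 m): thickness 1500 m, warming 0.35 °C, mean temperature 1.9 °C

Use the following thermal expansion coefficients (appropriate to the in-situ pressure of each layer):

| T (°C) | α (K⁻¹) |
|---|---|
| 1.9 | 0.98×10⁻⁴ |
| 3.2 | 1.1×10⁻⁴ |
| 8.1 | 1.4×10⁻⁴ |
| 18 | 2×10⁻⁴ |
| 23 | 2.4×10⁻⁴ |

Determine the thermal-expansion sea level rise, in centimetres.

Δh = 24.1 cm

Layer 1 at 23 °C → α = 2.4×10⁻⁴ K⁻¹
Layer 2 at 18 °C → α = 2×10⁻⁴ K⁻¹
Layer 3 at 8.1 °C → α = 1.4×10⁻⁴ K⁻¹
Layer 4 at 1.9 °C → α = 0.98×10⁻⁴ K⁻¹
2.4×10⁻⁴ × 200 × 1.4 = 0.06720 m
Layer 2: 480 × 2×10⁻⁴ × 1 = 0.09600 m
680–1220 m: 1.4×10⁻⁴ × 0.35 × 540 = 0.02646 m
0.35 × 0.98×10⁻⁴ × 1500 = 0.05145 m
Δh = 0.06720 + 0.09600 + 0.02646 + 0.05145 = 0.24111 m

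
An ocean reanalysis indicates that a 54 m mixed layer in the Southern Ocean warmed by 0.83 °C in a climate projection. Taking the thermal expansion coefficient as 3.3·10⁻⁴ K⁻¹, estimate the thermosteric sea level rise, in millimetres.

Δh = αΔT·H = 3.3×10⁻⁴ × 0.83 × 54 = 0.0147906 m

about 14.8 mm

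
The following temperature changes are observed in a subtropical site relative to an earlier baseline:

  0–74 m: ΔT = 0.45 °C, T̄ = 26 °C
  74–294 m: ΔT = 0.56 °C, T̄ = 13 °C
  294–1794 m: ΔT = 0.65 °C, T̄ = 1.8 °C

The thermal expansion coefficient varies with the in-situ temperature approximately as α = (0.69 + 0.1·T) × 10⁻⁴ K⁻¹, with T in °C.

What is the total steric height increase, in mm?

Layer 1: α = (0.69 + 0.1×26)×10⁻⁴ = 3.29×10⁻⁴ K⁻¹
Layer 2: α = (0.69 + 0.1×13)×10⁻⁴ = 1.99×10⁻⁴ K⁻¹
Layer 3: α = (0.69 + 0.1×1.8)×10⁻⁴ = 0.87×10⁻⁴ K⁻¹
0–74 m: 3.29×10⁻⁴ × 74 × 0.45 = 0.0109557 m
Layer 2: 220 × 1.99×10⁻⁴ × 0.56 = 0.0245168 m
294–1794 m: 1500 × 0.87×10⁻⁴ × 0.65 = 0.084825 m
Δh = 0.0109557 + 0.0245168 + 0.084825 = 0.1202975 m ≈ 120 mm

Δh = 120 mm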